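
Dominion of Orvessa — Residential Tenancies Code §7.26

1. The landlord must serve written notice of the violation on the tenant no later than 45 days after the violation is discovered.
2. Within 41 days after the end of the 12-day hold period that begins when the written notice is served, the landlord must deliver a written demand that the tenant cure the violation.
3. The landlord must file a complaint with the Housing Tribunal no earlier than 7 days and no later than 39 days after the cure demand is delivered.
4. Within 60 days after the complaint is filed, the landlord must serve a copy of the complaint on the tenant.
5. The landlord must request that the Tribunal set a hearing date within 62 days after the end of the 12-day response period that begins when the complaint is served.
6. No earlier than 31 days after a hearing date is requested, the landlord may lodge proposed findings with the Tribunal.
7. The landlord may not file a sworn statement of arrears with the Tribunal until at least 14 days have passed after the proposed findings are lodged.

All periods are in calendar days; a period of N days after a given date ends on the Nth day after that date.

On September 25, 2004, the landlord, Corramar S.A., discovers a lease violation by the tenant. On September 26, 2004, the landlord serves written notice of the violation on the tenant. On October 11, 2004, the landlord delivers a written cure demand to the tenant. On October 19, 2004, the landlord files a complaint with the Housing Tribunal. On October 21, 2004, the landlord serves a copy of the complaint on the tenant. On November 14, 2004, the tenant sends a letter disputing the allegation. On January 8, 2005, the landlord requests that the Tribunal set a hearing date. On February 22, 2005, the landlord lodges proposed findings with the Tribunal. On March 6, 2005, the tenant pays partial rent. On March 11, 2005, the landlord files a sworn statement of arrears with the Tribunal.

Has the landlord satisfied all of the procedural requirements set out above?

No

Step 1: 45 days after September 25, 2004 (when the violation is discovered) is November 9, 2004; September 26, 2004 is within that limit.
Step 2: 41 days after October 8, 2004 (end of the 12-day hold period, which began when the written notice is served on September 26, 2004) is November 18, 2004; completed October 11, 2004, before the deadline.
Step 3: the window is 7–39 days after October 11, 2004 (when the cure demand is delivered), so October 18, 2004 through November 19, 2004; done October 19, 2004 — within the window.
Step 4: 60 days after October 19, 2004 (when the complaint is filed) is December 18, 2004; completed October 21, 2004, before the deadline.
Step 5: 62 days after November 2, 2004 (end of the 12-day response period, which began when the complaint is served on October 21, 2004) is January 3, 2005; not done until January 8, 2005, 5 days after the deadline.
No need to go further; step 5 was not satisfied.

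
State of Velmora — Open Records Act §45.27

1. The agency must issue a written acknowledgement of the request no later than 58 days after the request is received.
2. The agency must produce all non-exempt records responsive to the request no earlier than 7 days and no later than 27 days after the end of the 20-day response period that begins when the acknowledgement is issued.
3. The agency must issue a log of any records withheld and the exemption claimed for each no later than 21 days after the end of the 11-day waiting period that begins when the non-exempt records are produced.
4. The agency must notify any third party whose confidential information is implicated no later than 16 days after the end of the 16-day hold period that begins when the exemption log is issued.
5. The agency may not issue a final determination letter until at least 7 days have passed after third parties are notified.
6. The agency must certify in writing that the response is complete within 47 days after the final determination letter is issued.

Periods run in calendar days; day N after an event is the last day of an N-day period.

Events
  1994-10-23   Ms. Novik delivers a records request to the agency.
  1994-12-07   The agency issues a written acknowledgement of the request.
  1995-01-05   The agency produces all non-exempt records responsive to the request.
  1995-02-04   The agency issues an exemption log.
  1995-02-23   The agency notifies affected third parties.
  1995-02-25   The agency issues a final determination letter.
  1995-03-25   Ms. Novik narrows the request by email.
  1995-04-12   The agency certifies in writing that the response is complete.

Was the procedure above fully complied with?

(1) due by 1994-10-23 + 58 days = 1994-12-20; 1994-12-07 is within that limit.
(2) the permitted window runs from 1994-12-27 + 7 = 1995-01-03 to 1994-12-27 + 27 = 1995-01-23; done 1995-01-05, which is between those dates.
(3) due by 1995-01-16 + 21 days = 1995-02-06; done 1995-02-04 — timely.
(4) due by 1995-02-20 + 16 days = 1995-03-08; 1995-02-23 is within that limit.
(5) permitted from 1995-02-23 + 7 days = 1995-03-02 onward; 1995-02-25 is 5 days before the earliest permitted date.
No need to go further; step 5 was not satisfied.

No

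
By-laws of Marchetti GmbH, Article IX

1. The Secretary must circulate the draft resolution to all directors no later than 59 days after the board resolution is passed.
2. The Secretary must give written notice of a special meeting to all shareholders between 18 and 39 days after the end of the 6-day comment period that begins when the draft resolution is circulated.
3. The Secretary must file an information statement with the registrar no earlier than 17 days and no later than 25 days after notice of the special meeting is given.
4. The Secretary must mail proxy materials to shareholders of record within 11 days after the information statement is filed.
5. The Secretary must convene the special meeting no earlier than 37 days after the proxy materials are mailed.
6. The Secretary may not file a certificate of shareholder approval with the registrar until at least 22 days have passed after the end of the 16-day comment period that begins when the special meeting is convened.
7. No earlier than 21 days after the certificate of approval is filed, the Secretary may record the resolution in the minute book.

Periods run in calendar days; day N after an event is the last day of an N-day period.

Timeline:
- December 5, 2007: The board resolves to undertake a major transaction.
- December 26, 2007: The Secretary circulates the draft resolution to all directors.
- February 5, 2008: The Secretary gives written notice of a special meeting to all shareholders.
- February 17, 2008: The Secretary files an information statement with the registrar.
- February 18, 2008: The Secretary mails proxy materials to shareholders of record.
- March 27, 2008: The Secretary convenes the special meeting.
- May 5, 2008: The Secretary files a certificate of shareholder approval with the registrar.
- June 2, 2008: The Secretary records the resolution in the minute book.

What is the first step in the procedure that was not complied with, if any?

Step 3

Step 1: 59 days after December 5, 2007 (when the board resolution is passed) is February 2, 2008; done December 26, 2007 — timely.
Step 2: the window is 18–39 days after January 1, 2008 (end of the 6-day comment period, which began when the draft resolution is circulated on December 26, 2007), so January 19, 2008 through February 9, 2008; February 5, 2008 falls inside that range.
Step 3: the window is 17–25 days after February 5, 2008 (when notice of the special meeting is given), so February 22, 2008 through March 1, 2008; February 17, 2008 is 5 days too early.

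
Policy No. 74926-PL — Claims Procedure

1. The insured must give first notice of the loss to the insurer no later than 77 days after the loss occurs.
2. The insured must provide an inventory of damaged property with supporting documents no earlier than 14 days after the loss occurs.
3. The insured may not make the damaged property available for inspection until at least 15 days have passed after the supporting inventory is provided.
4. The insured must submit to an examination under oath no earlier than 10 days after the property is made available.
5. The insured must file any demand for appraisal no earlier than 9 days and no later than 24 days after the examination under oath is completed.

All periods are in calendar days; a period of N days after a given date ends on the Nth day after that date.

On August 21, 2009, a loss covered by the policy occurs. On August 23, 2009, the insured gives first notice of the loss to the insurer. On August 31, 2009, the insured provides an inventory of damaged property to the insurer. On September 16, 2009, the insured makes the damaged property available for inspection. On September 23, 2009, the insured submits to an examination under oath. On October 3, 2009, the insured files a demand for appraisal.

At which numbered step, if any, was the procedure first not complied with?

(1) due by August 21, 2009 + 77 days = November 6, 2009; August 23, 2009 is within that limit.
(2) permitted from August 21, 2009 + 14 days = September 4, 2009 onward; acted on August 31, 2009, 4 days prematurely.

Step 2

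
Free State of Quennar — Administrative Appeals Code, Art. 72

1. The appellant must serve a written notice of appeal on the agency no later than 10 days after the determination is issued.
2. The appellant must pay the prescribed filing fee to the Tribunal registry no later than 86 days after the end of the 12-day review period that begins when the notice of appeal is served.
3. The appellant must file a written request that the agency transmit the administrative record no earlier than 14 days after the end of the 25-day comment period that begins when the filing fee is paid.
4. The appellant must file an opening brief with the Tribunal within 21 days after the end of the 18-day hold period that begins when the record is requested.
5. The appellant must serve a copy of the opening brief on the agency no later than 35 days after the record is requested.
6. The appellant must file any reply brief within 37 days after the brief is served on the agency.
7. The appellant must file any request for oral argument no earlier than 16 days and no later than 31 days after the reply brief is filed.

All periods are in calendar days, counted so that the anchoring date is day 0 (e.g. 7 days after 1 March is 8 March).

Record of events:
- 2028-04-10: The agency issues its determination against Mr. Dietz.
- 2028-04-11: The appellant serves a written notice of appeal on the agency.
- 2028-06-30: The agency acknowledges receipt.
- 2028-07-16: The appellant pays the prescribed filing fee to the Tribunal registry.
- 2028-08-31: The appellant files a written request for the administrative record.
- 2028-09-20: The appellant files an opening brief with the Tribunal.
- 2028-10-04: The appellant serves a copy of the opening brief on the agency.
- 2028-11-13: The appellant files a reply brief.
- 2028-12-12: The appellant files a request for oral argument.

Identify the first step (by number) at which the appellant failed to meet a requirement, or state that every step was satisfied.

(1) due by 2028-04-10 + 10 days = 2028-04-20; completed 2028-04-11, before the deadline.
(2) due by 2028-04-23 + 86 days = 2028-07-18; completed 2028-07-16, before the deadline.
(3) permitted from 2028-08-10 + 14 days = 2028-08-24 onward; 2028-08-31 is on or after that date.
(4) due by 2028-09-18 + 21 days = 2028-10-09; completed 2028-09-20, before the deadline.
(5) due by 2028-08-31 + 35 days = 2028-10-05; completed 2028-10-04, before the deadline.
(6) due by 2028-10-04 + 37 days = 2028-11-10; 2028-11-13 misses that deadline by 3 days.

Step 6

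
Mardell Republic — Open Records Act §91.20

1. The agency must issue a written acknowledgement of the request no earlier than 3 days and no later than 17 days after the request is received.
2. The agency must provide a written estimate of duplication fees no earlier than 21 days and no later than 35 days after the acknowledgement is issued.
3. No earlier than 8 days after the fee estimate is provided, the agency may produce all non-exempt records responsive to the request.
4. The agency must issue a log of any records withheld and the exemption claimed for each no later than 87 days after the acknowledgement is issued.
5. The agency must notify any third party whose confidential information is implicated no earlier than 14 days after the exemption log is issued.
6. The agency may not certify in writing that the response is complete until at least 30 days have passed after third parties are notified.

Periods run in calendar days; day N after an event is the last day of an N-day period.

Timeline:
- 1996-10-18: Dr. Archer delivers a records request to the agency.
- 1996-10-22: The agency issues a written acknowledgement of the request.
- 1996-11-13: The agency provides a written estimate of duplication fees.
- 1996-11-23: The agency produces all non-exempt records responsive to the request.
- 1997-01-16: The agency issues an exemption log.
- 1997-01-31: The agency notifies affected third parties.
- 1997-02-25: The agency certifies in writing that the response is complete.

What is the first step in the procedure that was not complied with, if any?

Step 1 — 3 and 17 days from 1996-10-18 (when the request is received) are 1996-10-21 and 1996-11-04 respectively; done 1996-10-22, which is between those dates.
Step 2 — 21 and 35 days from 1996-10-22 (when the acknowledgement is issued) are 1996-11-12 and 1996-11-26 respectively; done 1996-11-13 — within the window.
Step 3 — must wait 8 days from 1996-11-13 (when the fee estimate is provided), so not before 1996-11-21; done 1996-11-23 — permitted.
Step 4 — counting 87 days from 1996-10-22 (when the acknowledgement is issued) gives a deadline of 1997-01-17; 1997-01-16 is within that limit.
Step 5 — must wait 14 days from 1997-01-16 (when the exemption log is issued), so not before 1997-01-30; done 1997-01-31, after the minimum wait.
Step 6 — must wait 30 days from 1997-01-31 (when third parties are notified), so not before 1997-03-02; acted on 1997-02-25, 5 days prematurely.

Step 6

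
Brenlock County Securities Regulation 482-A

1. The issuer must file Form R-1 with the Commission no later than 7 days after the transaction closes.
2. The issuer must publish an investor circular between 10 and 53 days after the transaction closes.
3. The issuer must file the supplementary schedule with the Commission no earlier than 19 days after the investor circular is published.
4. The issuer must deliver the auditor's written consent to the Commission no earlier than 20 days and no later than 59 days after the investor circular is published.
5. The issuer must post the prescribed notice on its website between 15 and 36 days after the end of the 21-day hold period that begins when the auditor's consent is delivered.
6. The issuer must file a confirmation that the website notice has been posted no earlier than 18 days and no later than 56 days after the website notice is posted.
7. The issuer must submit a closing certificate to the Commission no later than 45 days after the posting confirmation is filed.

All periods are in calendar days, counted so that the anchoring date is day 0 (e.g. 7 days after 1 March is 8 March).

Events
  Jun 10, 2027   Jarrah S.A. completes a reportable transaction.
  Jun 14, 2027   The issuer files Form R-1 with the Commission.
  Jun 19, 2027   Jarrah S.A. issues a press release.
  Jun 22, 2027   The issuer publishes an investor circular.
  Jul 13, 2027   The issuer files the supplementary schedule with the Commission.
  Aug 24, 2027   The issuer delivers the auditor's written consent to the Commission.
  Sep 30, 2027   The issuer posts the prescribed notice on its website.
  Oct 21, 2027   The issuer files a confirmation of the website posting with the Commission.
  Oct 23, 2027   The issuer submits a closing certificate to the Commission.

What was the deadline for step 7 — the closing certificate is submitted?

Step 7 runs from Oct 21, 2027, when the posting confirmation is filed. 45 days after Oct 21, 2027 is Dec 5, 2027.

Dec 5, 2027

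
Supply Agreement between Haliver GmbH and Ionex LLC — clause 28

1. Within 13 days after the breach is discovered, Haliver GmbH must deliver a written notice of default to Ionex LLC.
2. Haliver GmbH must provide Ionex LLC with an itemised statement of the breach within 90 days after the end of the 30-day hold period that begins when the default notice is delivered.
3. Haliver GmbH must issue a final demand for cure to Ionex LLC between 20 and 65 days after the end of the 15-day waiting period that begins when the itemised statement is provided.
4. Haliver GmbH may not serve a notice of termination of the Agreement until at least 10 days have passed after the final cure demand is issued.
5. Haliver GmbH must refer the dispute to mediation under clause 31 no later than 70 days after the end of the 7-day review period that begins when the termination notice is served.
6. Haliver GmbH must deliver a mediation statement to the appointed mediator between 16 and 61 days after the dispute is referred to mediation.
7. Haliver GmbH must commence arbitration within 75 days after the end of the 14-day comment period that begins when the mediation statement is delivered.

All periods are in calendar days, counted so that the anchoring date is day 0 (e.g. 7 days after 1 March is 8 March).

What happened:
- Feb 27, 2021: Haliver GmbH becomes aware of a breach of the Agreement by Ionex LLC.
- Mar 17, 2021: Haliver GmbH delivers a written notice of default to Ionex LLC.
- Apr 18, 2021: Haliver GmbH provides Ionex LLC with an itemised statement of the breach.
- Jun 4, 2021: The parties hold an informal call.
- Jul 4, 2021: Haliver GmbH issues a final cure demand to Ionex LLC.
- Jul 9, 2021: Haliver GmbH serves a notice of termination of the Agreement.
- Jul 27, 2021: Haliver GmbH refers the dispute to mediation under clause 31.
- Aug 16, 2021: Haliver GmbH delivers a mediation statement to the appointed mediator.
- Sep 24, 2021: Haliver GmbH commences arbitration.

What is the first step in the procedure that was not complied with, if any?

Step 1 — counting 13 days from Feb 27, 2021 (when the breach is discovered) gives a deadline of Mar 12, 2021; done Mar 17, 2021 — 5 days late.
The analysis stops there.

Step 1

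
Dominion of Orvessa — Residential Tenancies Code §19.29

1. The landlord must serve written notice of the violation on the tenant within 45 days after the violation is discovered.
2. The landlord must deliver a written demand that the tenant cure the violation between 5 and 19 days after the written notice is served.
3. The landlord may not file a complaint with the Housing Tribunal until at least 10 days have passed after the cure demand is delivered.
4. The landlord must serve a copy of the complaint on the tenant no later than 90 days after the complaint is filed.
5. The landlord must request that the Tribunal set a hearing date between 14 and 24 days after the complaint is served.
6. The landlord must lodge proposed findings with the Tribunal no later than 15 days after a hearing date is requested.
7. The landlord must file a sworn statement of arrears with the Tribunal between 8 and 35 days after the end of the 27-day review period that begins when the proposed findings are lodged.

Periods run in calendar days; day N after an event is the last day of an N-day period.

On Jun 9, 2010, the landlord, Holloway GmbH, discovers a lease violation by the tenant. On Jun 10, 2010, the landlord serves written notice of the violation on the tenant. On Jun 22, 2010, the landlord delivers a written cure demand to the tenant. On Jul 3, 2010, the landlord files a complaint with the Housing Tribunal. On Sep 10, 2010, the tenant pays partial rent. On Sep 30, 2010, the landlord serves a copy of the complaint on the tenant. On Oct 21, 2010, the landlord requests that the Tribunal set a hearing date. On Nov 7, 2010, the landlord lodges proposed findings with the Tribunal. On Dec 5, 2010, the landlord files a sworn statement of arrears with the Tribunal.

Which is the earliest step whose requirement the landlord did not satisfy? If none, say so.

(1) due by Jun 9, 2010 + 45 days = Jul 24, 2010; done Jun 10, 2010 — timely.
(2) the permitted window runs from Jun 10, 2010 + 5 = Jun 15, 2010 to Jun 10, 2010 + 19 = Jun 29, 2010; Jun 22, 2010 falls inside that range.
(3) permitted from Jun 22, 2010 + 10 days = Jul 2, 2010 onward; done Jul 3, 2010, after the minimum wait.
(4) due by Jul 3, 2010 + 90 days = Oct 1, 2010; Sep 30, 2010 is within that limit.
(5) the permitted window runs from Sep 30, 2010 + 14 = Oct 14, 2010 to Sep 30, 2010 + 24 = Oct 24, 2010; Oct 21, 2010 falls inside that range.
(6) due by Oct 21, 2010 + 15 days = Nov 5, 2010; done Nov 7, 2010 — 2 days late.

Step 6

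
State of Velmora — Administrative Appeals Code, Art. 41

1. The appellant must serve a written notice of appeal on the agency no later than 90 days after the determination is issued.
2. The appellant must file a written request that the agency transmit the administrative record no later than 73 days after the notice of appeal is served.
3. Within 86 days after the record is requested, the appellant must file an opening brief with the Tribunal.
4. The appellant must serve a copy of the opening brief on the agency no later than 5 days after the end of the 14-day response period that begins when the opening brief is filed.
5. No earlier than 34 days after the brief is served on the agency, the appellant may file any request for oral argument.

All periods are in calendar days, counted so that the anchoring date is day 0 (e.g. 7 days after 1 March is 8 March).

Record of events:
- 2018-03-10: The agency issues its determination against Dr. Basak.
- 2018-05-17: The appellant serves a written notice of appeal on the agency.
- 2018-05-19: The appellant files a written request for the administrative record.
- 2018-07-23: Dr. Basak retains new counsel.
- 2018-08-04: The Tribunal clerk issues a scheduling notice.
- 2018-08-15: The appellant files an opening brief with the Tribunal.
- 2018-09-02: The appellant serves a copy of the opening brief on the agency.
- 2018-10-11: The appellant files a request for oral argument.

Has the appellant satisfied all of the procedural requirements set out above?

Step 1 — counting 90 days from 2018-03-10 (when the determination is issued) gives a deadline of 2018-06-08; 2018-05-17 is within that limit.
Step 2 — counting 73 days from 2018-05-17 (when the notice of appeal is served) gives a deadline of 2018-07-29; done 2018-05-19 — timely.
Step 3 — counting 86 days from 2018-05-19 (when the record is requested) gives a deadline of 2018-08-13; done 2018-08-15 — 2 days late.
That is the first point of non-compliance.

No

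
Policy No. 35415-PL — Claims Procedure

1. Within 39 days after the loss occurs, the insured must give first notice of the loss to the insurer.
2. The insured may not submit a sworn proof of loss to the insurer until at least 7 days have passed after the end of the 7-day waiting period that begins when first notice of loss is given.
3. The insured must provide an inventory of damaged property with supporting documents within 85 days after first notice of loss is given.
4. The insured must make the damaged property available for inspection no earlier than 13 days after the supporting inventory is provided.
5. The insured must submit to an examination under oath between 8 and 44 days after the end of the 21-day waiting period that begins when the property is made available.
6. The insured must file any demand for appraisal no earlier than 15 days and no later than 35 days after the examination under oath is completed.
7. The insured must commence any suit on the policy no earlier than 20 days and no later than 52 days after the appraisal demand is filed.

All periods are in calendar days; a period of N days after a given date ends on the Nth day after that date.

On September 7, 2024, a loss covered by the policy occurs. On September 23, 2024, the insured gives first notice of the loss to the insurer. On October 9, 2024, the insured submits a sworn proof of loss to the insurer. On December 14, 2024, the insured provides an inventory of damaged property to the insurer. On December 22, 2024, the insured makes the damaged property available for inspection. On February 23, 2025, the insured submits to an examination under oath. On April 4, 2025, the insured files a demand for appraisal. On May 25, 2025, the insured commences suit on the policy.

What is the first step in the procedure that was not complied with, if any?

Step 1: 39 days after September 7, 2024 (when the loss occurs) is October 16, 2024; September 23, 2024 is within that limit.
Step 2: the earliest permitted date is 7 days after September 30, 2024 (end of the 7-day waiting period, which began when first notice of loss is given on September 23, 2024), i.e. October 7, 2024; done October 9, 2024, after the minimum wait.
Step 3: 85 days after September 23, 2024 (when first notice of loss is given) is December 17, 2024; December 14, 2024 is within that limit.
Step 4: the earliest permitted date is 13 days after December 14, 2024 (when the supporting inventory is provided), i.e. December 27, 2024; December 22, 2024 is 5 days before the earliest permitted date.
That is the first point of non-compliance.

Step 4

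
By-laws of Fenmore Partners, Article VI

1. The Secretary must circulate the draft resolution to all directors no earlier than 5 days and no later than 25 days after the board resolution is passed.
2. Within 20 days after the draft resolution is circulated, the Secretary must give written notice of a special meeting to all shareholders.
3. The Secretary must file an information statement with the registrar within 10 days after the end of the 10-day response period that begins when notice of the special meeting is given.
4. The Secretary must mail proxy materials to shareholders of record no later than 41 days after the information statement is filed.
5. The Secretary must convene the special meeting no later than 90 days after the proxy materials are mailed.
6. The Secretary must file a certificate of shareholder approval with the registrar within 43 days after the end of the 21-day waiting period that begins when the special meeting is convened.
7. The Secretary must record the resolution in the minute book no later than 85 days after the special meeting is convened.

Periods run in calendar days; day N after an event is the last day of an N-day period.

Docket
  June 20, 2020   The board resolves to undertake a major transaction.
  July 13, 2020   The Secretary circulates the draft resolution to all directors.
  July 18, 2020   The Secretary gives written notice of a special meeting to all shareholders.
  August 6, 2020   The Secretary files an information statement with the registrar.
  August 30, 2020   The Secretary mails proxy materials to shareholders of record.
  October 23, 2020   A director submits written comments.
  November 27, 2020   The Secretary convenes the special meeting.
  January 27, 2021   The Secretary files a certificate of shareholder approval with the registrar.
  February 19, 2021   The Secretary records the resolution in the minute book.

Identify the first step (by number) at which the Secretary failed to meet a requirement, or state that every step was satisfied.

None — every step was satisfied

Step 1 — 5 and 25 days from June 20, 2020 (when the board resolution is passed) are June 25, 2020 and July 15, 2020 respectively; done July 13, 2020 — within the window.
Step 2 — counting 20 days from July 13, 2020 (when the draft resolution is circulated) gives a deadline of August 2, 2020; done July 18, 2020 — timely.
Step 3 — counting 10 days from July 28, 2020 (end of the 10-day response period, which began when notice of the special meeting is given on July 18, 2020) gives a deadline of August 7, 2020; completed August 6, 2020, before the deadline.
Step 4 — counting 41 days from August 6, 2020 (when the information statement is filed) gives a deadline of September 16, 2020; August 30, 2020 is within that limit.
Step 5 — counting 90 days from August 30, 2020 (when the proxy materials are mailed) gives a deadline of November 28, 2020; done November 27, 2020 — timely.
Step 6 — counting 43 days from December 18, 2020 (end of the 21-day waiting period, which began when the special meeting is convened on November 27, 2020) gives a deadline of January 30, 2021; done January 27, 2021 — timely.
Step 7 — counting 85 days from November 27, 2020 (when the special meeting is convened) gives a deadline of February 20, 2021; done February 19, 2021 — timely.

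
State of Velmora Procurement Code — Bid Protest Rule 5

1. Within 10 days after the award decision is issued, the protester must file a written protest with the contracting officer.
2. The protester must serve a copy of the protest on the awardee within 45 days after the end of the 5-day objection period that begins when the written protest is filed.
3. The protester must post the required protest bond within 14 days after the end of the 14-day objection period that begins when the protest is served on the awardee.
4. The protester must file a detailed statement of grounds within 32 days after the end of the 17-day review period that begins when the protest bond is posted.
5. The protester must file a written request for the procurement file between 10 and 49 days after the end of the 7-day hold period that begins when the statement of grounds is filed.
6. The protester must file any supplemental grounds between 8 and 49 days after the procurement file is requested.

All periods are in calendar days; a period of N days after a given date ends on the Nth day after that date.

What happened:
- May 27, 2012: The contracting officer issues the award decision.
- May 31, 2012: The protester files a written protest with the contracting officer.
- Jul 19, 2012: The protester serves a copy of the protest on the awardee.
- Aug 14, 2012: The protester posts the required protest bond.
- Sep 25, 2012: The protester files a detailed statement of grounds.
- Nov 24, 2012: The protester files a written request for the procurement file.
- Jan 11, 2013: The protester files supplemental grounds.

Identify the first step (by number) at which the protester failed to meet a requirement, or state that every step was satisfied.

Step 1: 10 days after May 27, 2012 (when the award decision is issued) is Jun 6, 2012; May 31, 2012 is within that limit.
Step 2: 45 days after Jun 5, 2012 (end of the 5-day objection period, which began when the written protest is filed on May 31, 2012) is Jul 20, 2012; Jul 19, 2012 is within that limit.
Step 3: 14 days after Aug 2, 2012 (end of the 14-day objection period, which began when the protest is served on the awardee on Jul 19, 2012) is Aug 16, 2012; done Aug 14, 2012 — timely.
Step 4: 32 days after Aug 31, 2012 (end of the 17-day review period, which began when the protest bond is posted on Aug 14, 2012) is Oct 2, 2012; completed Sep 25, 2012, before the deadline.
Step 5: the window is 10–49 days after Oct 2, 2012 (end of the 7-day hold period, which began when the statement of grounds is filed on Sep 25, 2012), so Oct 12, 2012 through Nov 20, 2012; done Nov 24, 2012 — 4 days after the window closed.
The procedure was therefore not followed at step 5.

Step 5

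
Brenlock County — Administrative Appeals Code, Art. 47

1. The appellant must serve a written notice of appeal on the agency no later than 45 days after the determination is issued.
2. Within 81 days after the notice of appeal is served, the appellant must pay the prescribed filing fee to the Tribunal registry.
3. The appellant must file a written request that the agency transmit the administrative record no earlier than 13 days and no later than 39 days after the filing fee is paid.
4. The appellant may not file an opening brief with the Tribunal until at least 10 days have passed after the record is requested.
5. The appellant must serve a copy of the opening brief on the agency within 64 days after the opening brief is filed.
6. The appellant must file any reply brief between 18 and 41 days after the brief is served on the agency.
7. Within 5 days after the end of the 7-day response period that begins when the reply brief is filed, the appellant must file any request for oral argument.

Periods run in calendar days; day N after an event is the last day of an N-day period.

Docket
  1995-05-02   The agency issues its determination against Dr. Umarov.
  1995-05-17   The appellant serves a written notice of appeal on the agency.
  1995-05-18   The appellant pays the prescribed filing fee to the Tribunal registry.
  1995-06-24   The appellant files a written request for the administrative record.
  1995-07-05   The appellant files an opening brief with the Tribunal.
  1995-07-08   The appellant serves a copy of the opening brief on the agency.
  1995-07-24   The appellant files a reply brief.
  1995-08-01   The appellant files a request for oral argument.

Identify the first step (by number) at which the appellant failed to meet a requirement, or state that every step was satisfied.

Step 6

Step 1: 45 days after 1995-05-02 (when the determination is issued) is 1995-06-16; 1995-05-17 is within that limit.
Step 2: 81 days after 1995-05-17 (when the notice of appeal is served) is 1995-08-06; 1995-05-18 is within that limit.
Step 3: the window is 13–39 days after 1995-05-18 (when the filing fee is paid), so 1995-05-31 through 1995-06-26; 1995-06-24 falls inside that range.
Step 4: the earliest permitted date is 10 days after 1995-06-24 (when the record is requested), i.e. 1995-07-04; done 1995-07-05, after the minimum wait.
Step 5: 64 days after 1995-07-05 (when the opening brief is filed) is 1995-09-07; done 1995-07-08 — timely.
Step 6: the window is 18–41 days after 1995-07-08 (when the brief is served on the agency), so 1995-07-26 through 1995-08-18; 1995-07-24 is 2 days too early.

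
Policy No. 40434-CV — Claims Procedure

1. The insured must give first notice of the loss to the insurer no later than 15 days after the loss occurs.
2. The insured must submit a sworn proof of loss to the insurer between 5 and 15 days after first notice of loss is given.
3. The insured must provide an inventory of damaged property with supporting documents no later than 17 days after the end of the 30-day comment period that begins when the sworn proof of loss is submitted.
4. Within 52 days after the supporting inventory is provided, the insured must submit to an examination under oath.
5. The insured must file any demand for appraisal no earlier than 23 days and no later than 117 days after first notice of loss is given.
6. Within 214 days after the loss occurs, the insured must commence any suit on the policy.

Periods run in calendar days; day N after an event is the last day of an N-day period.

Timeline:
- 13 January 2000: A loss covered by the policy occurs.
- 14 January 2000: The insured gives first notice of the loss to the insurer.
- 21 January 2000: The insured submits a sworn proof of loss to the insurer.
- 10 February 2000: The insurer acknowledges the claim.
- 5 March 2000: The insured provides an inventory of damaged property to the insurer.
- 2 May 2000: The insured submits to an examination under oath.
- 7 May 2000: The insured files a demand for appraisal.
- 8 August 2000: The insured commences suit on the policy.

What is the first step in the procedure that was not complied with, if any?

Step 4

(1) due by 13 January 2000 + 15 days = 28 January 2000; done 14 January 2000 — timely.
(2) the permitted window runs from 14 January 2000 + 5 = 19 January 2000 to 14 January 2000 + 15 = 29 January 2000; 21 January 2000 falls inside that range.
(3) due by 20 February 2000 + 17 days = 8 March 2000; 5 March 2000 is within that limit.
(4) due by 5 March 2000 + 52 days = 26 April 2000; not done until 2 May 2000, 6 days after the deadline.
Later steps need not be reached.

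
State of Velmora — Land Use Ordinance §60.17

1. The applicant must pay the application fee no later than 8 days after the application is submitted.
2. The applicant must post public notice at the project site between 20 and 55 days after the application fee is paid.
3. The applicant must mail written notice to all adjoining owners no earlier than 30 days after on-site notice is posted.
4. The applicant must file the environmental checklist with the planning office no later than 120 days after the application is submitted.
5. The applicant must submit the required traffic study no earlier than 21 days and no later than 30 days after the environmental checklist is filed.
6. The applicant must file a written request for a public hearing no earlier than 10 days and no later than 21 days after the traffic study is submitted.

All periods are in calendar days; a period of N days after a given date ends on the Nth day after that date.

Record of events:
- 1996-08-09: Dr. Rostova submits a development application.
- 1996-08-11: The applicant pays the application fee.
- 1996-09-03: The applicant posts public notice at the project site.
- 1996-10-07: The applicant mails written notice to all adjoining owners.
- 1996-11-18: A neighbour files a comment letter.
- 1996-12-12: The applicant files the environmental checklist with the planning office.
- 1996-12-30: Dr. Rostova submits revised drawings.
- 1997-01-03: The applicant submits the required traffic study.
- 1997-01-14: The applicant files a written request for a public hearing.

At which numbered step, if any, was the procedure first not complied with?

Step 4

(1) due by 1996-08-09 + 8 days = 1996-08-17; completed 1996-08-11, before the deadline.
(2) the permitted window runs from 1996-08-11 + 20 = 1996-08-31 to 1996-08-11 + 55 = 1996-10-05; done 1996-09-03, which is between those dates.
(3) permitted from 1996-09-03 + 30 days = 1996-10-03 onward; done 1996-10-07 — permitted.
(4) due by 1996-08-09 + 120 days = 1996-12-07; not done until 1996-12-12, 5 days after the deadline.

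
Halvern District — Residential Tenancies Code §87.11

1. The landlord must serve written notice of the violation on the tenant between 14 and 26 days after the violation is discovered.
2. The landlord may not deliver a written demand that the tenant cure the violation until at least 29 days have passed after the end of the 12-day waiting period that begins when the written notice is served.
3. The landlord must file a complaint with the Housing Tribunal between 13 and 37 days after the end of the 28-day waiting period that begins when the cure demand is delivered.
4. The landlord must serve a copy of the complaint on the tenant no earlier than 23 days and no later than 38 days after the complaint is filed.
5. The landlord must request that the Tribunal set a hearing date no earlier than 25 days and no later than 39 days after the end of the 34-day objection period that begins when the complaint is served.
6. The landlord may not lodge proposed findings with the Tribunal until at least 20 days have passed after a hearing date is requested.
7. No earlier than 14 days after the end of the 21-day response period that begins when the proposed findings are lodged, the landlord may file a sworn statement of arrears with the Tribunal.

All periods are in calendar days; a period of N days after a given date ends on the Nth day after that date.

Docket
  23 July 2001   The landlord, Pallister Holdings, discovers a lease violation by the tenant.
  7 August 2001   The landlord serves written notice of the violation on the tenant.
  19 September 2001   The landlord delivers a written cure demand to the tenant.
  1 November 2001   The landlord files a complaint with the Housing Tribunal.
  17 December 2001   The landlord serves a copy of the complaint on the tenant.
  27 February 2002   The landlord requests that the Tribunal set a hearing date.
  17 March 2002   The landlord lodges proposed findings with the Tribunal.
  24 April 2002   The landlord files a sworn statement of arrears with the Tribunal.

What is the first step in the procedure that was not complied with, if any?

Step 1 — 14 and 26 days from 23 July 2001 (when the violation is discovered) are 6 August 2001 and 18 August 2001 respectively; done 7 August 2001 — within the window.
Step 2 — must wait 29 days from 19 August 2001 (end of the 12-day waiting period, which began when the written notice is served on 7 August 2001), so not before 17 September 2001; 19 September 2001 is on or after that date.
Step 3 — 13 and 37 days from 17 October 2001 (end of the 28-day waiting period, which began when the cure demand is delivered on 19 September 2001) are 30 October 2001 and 23 November 2001 respectively; 1 November 2001 falls inside that range.
Step 4 — 23 and 38 days from 1 November 2001 (when the complaint is filed) are 24 November 2001 and 9 December 2001 respectively; 17 December 2001 is 8 days past the end of the window.
The analysis stops there.

Step 4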